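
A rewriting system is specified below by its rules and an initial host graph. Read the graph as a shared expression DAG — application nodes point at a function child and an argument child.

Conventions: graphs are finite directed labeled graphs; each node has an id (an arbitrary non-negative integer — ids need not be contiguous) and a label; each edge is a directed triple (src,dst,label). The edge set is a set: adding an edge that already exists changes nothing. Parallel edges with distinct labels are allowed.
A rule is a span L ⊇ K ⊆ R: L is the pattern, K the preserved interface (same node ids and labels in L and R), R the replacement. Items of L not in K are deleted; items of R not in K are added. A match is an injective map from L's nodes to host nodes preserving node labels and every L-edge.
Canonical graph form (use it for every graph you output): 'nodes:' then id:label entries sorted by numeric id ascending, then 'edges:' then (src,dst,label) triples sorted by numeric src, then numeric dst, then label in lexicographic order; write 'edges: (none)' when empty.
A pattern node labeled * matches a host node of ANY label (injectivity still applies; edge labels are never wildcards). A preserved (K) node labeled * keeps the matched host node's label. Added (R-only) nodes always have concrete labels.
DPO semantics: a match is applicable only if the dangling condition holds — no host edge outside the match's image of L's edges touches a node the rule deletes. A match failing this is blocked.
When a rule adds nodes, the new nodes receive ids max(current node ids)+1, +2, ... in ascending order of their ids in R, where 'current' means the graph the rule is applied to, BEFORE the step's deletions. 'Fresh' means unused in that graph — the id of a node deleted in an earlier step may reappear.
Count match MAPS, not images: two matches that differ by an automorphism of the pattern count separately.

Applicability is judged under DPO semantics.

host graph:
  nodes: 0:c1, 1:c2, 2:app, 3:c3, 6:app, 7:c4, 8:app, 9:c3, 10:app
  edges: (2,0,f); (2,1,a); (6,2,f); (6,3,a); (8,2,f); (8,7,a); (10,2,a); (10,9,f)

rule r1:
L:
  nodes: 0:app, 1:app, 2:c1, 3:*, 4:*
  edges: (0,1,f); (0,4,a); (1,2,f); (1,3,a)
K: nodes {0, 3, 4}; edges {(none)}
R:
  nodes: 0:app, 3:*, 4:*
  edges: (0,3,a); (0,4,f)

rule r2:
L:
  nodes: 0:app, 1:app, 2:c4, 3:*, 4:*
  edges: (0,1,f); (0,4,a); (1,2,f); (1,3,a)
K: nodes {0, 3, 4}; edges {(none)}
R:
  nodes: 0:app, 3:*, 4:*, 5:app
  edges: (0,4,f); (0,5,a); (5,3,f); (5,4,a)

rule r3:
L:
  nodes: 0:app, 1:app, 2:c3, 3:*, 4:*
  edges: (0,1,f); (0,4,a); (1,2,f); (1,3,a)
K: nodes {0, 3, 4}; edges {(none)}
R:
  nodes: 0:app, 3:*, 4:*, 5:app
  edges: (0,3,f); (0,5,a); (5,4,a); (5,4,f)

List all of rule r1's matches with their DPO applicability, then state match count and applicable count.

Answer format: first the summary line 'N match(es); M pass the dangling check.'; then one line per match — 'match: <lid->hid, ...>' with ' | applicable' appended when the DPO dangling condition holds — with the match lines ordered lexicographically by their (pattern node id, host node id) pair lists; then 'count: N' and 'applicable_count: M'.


2 match(es); 0 pass the dangling check.
match: 0->6, 1->2, 2->0, 3->1, 4->3
match: 0->8, 1->2, 2->0, 3->1, 4->7
count: 2
applicable_count: 0


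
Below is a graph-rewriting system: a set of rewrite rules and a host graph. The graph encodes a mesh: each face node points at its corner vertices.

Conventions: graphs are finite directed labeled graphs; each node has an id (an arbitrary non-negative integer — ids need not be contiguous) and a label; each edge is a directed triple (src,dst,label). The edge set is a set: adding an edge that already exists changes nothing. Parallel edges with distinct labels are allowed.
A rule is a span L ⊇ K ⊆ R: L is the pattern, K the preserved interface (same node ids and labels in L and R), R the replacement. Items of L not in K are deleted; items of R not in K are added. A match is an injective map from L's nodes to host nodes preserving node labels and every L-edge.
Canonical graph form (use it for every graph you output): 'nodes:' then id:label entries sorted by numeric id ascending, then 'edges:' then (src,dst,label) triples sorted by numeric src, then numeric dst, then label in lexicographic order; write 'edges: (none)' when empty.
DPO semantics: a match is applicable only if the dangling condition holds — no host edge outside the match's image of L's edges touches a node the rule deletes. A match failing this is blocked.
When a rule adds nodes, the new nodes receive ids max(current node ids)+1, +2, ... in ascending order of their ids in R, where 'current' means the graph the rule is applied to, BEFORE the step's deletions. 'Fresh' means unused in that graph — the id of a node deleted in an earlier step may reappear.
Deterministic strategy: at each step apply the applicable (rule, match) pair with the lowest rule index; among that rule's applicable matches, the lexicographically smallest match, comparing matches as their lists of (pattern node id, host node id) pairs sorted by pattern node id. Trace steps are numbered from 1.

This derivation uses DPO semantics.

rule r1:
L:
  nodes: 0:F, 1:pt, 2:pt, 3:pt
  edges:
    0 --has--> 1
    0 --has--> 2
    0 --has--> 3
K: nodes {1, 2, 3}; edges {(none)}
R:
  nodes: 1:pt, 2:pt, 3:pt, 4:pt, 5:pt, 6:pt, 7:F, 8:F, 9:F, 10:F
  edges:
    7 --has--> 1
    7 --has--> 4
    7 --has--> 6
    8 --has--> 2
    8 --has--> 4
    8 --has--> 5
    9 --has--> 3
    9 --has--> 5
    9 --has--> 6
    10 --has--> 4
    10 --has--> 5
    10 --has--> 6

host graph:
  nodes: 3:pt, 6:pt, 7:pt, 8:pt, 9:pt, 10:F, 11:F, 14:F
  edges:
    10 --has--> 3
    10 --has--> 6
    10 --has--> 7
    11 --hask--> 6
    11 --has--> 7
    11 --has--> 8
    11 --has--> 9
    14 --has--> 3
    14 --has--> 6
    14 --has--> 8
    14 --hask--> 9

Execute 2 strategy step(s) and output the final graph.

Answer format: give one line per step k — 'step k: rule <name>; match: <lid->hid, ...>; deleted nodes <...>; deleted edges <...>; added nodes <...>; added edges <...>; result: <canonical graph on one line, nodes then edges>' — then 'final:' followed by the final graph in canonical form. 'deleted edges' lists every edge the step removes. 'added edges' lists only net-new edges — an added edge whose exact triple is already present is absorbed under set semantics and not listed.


step 1: rule r1; match: 0->10, 1->3, 2->6, 3->7; deleted nodes 10; deleted edges (10,3,has); (10,6,has); (10,7,has); added nodes 15, 16, 17, 18, 19, 20, 21; added edges (18,3,has); (18,15,has); (18,17,has); (19,6,has); (19,15,has); (19,16,has); (20,7,has); (20,16,has); (20,17,has); (21,15,has); (21,16,has); (21,17,has); result: nodes: 3:pt, 6:pt, 7:pt, 8:pt, 9:pt, 11:F, 14:F, 15:pt, 16:pt, 17:pt, 18:F, 19:F, 20:F, 21:F edges: (11,6,hask); (11,7,has); (11,8,has); (11,9,has); (14,3,has); (14,6,has); (14,8,has); (14,9,hask); (18,3,has); (18,15,has); (18,17,has); (19,6,has); (19,15,has); (19,16,has); (20,7,has); (20,16,has); (20,17,has); (21,15,has); (21,16,has); (21,17,has)
step 2: rule r1; match: 0->18, 1->3, 2->15, 3->17; deleted nodes 18; deleted edges (18,3,has); (18,15,has); (18,17,has); added nodes 22, 23, 24, 25, 26, 27, 28; added edges (25,3,has); (25,22,has); (25,24,has); (26,15,has); (26,22,has); (26,23,has); (27,17,has); (27,23,has); (27,24,has); (28,22,has); (28,23,has); (28,24,has); result: nodes: 3:pt, 6:pt, 7:pt, 8:pt, 9:pt, 11:F, 14:F, 15:pt, 16:pt, 17:pt, 19:F, 20:F, 21:F, 22:pt, 23:pt, 24:pt, 25:F, 26:F, 27:F, 28:F edges: (11,6,hask); (11,7,has); (11,8,has); (11,9,has); (14,3,has); (14,6,has); (14,8,has); (14,9,hask); (19,6,has); (19,15,has); (19,16,has); (20,7,has); (20,16,has); (20,17,has); (21,15,has); (21,16,has); (21,17,has); (25,3,has); (25,22,has); (25,24,has); (26,15,has); (26,22,has); (26,23,has); (27,17,has); (27,23,has); (27,24,has); (28,22,has); (28,23,has); (28,24,has)
final:
nodes: 3:pt, 6:pt, 7:pt, 8:pt, 9:pt, 11:F, 14:F, 15:pt, 16:pt, 17:pt, 19:F, 20:F, 21:F, 22:pt, 23:pt, 24:pt, 25:F, 26:F, 27:F, 28:F
edges: (11,6,hask); (11,7,has); (11,8,has); (11,9,has); (14,3,has); (14,6,has); (14,8,has); (14,9,hask); (19,6,has); (19,15,has); (19,16,has); (20,7,has); (20,16,has); (20,17,has); (21,15,has); (21,16,has); (21,17,has); (25,3,has); (25,22,has); (25,24,has); (26,15,has); (26,22,has); (26,23,has); (27,17,has); (27,23,has); (27,24,has); (28,22,has); (28,23,has); (28,24,has)


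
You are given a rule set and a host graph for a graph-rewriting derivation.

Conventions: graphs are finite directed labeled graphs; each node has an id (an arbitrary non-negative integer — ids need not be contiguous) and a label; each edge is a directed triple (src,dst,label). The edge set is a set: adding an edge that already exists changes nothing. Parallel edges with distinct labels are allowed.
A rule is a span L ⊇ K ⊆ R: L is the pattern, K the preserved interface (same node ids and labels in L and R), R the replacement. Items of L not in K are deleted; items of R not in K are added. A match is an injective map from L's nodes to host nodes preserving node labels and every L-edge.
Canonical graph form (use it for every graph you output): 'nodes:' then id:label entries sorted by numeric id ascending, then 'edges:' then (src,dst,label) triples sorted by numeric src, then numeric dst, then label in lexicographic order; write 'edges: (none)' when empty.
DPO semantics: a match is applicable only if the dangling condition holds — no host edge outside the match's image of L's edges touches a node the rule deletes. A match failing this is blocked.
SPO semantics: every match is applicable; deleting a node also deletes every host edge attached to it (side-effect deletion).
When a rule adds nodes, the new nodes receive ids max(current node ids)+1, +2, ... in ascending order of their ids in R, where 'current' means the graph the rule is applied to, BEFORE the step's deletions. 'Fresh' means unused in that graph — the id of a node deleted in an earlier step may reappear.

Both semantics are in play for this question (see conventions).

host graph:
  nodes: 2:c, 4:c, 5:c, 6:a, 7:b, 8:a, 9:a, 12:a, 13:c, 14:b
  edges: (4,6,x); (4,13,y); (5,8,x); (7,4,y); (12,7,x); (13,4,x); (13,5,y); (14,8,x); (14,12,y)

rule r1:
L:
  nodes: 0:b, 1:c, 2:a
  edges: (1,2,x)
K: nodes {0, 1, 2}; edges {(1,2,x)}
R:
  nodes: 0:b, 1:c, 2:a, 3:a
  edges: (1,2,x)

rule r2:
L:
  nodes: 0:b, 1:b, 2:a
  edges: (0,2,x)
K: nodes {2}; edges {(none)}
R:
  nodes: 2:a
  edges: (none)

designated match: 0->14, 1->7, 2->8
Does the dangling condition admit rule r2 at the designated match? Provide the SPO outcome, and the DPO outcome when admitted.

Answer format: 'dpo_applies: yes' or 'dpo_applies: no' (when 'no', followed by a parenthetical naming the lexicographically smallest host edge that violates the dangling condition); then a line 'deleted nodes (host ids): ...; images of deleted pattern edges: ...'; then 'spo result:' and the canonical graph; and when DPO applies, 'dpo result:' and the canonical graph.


dpo_applies: no
(the rule deletes node 7, which keeps host edge (7,4,y) outside the match image — the dangling condition fails, DPO blocks; SPO proceeds and side-deletes such edges)
deleted nodes (host ids): 7, 14; images of deleted pattern edges: (14,8,x)
spo result:
nodes: 2:c, 4:c, 5:c, 6:a, 8:a, 9:a, 12:a, 13:c
edges: (4,6,x); (4,13,y); (5,8,x); (13,4,x); (13,5,y)


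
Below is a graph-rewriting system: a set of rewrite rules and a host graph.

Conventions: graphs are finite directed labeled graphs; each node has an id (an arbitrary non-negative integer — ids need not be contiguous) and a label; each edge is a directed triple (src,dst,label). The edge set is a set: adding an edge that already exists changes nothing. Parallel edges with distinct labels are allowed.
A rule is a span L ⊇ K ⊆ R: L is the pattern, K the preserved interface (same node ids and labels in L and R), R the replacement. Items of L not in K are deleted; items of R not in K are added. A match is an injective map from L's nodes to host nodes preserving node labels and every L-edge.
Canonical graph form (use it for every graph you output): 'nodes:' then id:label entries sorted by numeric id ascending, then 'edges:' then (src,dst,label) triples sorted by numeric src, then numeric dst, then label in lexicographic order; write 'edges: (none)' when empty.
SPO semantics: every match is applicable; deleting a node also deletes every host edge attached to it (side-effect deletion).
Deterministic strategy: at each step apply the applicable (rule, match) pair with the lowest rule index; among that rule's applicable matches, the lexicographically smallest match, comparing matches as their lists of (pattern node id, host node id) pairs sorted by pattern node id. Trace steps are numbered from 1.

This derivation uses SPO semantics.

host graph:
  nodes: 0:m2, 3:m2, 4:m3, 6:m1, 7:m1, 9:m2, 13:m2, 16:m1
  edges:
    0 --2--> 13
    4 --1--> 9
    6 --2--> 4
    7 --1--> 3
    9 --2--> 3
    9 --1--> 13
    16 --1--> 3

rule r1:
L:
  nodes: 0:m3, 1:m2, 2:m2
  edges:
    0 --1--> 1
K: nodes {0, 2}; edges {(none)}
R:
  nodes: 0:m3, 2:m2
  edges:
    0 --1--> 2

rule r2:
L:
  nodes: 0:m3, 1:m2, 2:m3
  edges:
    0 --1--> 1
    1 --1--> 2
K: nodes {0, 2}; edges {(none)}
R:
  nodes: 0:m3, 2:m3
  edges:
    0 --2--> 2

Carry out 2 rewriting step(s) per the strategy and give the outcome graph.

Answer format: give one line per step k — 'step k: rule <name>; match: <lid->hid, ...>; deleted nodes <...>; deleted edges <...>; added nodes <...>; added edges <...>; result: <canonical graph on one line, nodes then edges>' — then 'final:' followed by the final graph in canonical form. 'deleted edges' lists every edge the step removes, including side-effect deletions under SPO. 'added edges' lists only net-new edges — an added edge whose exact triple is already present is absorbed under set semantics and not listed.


step 1: rule r1; match: 0->4, 1->9, 2->0; deleted nodes 9; deleted edges (4,9,1); (9,3,2); (9,13,1); added nodes (none); added edges (4,0,1); result: nodes: 0:m2, 3:m2, 4:m3, 6:m1, 7:m1, 13:m2, 16:m1 edges: (0,13,2); (4,0,1); (6,4,2); (7,3,1); (16,3,1)
step 2: rule r1; match: 0->4, 1->0, 2->3; deleted nodes 0; deleted edges (0,13,2); (4,0,1); added nodes (none); added edges (4,3,1); result: nodes: 3:m2, 4:m3, 6:m1, 7:m1, 13:m2, 16:m1 edges: (4,3,1); (6,4,2); (7,3,1); (16,3,1)
final:
nodes: 3:m2, 4:m3, 6:m1, 7:m1, 13:m2, 16:m1
edges: (4,3,1); (6,4,2); (7,3,1); (16,3,1)


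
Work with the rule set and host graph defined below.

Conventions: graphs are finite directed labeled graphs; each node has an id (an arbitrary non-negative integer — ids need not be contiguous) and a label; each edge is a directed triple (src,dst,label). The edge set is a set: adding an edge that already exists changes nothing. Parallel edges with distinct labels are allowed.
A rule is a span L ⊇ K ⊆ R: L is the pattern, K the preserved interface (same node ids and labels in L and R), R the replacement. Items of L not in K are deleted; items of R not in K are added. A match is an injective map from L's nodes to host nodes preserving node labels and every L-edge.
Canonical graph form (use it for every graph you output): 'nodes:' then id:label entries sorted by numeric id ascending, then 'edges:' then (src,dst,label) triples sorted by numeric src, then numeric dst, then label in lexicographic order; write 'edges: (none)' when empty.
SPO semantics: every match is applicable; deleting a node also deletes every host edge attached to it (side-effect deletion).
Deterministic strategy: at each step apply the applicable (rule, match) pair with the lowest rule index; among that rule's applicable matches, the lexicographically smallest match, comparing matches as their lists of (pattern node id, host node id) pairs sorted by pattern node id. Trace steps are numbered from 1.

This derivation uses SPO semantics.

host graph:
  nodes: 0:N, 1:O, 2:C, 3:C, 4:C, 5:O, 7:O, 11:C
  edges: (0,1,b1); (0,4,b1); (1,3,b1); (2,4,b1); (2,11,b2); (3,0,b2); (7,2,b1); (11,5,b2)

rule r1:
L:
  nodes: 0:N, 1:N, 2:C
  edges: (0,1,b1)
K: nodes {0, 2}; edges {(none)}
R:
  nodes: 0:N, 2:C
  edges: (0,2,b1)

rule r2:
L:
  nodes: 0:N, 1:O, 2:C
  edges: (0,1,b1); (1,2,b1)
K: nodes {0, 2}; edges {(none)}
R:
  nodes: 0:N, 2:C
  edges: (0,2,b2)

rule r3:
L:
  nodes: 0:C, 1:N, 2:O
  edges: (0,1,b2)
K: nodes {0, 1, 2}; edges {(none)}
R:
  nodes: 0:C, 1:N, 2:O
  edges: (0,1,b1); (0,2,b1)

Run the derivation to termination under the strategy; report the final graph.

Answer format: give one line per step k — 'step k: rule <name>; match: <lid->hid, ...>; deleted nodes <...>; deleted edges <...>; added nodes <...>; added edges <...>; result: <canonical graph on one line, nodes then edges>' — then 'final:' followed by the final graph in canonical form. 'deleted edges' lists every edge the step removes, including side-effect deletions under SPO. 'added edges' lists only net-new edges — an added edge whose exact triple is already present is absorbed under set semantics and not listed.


step 1: rule r2; match: 0->0, 1->1, 2->3; deleted nodes 1; deleted edges (0,1,b1); (1,3,b1); added nodes (none); added edges (0,3,b2); result: nodes: 0:N, 2:C, 3:C, 4:C, 5:O, 7:O, 11:C edges: (0,3,b2); (0,4,b1); (2,4,b1); (2,11,b2); (3,0,b2); (7,2,b1); (11,5,b2)
step 2: rule r3; match: 0->3, 1->0, 2->5; deleted nodes (none); deleted edges (3,0,b2); added nodes (none); added edges (3,0,b1); (3,5,b1); result: nodes: 0:N, 2:C, 3:C, 4:C, 5:O, 7:O, 11:C edges: (0,3,b2); (0,4,b1); (2,4,b1); (2,11,b2); (3,0,b1); (3,5,b1); (7,2,b1); (11,5,b2)
final:
nodes: 0:N, 2:C, 3:C, 4:C, 5:O, 7:O, 11:C
edges: (0,3,b2); (0,4,b1); (2,4,b1); (2,11,b2); (3,0,b1); (3,5,b1); (7,2,b1); (11,5,b2)


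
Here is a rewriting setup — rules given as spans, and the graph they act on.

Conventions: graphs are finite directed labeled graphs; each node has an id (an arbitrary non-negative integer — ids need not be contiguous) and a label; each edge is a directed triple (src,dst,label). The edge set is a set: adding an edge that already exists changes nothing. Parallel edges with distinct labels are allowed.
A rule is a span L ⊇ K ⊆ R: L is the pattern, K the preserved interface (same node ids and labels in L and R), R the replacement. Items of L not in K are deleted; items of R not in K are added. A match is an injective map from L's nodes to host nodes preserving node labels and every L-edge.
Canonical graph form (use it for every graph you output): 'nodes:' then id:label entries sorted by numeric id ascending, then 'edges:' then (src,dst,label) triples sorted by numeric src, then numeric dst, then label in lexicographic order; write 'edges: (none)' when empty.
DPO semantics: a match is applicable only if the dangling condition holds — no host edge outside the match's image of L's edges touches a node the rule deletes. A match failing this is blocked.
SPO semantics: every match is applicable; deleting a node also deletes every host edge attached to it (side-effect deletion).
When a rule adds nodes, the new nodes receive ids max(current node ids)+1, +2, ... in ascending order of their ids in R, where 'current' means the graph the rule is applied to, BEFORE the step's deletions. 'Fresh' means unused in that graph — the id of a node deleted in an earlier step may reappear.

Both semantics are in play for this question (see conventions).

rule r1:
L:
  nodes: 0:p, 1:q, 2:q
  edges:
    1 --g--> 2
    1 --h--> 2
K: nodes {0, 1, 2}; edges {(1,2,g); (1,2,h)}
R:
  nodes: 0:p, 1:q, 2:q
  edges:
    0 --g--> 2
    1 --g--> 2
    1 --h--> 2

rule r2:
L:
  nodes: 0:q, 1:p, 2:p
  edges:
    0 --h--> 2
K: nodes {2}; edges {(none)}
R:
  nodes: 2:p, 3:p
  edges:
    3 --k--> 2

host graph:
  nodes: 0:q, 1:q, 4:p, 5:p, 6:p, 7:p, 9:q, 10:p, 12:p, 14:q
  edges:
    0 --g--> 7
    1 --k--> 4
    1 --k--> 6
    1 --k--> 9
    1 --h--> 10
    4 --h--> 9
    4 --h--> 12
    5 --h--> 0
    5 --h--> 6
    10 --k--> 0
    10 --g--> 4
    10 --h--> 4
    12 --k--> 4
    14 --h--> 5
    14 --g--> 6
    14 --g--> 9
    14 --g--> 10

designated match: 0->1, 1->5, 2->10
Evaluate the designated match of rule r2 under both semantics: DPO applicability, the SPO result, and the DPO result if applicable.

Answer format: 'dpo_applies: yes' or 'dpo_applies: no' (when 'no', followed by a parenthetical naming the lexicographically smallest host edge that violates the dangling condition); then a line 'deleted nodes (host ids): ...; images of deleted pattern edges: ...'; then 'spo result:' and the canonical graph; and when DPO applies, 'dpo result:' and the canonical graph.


dpo_applies: no
(the rule deletes node 1, which keeps host edge (1,4,k) outside the match image — the dangling condition fails, DPO blocks; SPO proceeds and side-deletes such edges)
deleted nodes (host ids): 1, 5; images of deleted pattern edges: (1,10,h)
spo result:
nodes: 0:q, 4:p, 6:p, 7:p, 9:q, 10:p, 12:p, 14:q, 15:p
edges: (0,7,g); (4,9,h); (4,12,h); (10,0,k); (10,4,g); (10,4,h); (12,4,k); (14,6,g); (14,9,g); (14,10,g); (15,10,k)


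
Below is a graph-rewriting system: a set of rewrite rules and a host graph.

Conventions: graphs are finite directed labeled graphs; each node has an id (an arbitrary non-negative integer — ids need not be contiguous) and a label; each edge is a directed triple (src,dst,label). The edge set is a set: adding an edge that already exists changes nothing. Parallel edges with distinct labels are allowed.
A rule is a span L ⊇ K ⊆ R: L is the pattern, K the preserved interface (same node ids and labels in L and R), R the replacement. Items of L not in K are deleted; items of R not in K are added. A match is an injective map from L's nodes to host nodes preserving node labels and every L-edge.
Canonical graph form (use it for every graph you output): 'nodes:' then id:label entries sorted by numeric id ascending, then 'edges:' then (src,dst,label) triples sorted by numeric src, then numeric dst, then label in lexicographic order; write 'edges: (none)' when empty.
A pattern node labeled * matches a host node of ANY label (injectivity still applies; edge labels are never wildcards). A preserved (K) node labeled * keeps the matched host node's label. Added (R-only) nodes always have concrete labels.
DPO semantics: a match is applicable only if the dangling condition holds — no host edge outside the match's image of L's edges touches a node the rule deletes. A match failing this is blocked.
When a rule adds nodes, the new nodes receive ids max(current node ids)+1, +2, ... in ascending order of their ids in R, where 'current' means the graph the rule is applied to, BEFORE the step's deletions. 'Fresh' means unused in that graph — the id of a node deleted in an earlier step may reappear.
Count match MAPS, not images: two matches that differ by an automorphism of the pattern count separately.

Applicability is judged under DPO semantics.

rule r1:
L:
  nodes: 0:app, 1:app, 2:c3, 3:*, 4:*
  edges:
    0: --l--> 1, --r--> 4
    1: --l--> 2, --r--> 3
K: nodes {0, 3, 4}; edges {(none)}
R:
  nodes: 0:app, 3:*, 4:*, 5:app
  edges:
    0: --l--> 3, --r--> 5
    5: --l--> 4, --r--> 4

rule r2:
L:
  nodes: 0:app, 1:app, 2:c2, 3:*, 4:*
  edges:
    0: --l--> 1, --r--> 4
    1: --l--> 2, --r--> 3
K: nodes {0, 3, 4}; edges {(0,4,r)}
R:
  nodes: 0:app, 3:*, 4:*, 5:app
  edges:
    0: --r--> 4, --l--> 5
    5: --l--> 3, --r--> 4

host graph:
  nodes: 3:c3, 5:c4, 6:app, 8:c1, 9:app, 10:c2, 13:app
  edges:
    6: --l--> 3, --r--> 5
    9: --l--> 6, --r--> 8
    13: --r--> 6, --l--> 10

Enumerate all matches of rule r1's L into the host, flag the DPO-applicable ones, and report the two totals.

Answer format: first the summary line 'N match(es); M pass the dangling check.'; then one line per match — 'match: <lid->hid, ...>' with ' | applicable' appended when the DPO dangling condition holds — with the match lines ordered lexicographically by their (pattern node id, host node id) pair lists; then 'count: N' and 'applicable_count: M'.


1 match(es); 0 pass the dangling check.
match: 0->9, 1->6, 2->3, 3->5, 4->8
count: 1
applicable_count: 0


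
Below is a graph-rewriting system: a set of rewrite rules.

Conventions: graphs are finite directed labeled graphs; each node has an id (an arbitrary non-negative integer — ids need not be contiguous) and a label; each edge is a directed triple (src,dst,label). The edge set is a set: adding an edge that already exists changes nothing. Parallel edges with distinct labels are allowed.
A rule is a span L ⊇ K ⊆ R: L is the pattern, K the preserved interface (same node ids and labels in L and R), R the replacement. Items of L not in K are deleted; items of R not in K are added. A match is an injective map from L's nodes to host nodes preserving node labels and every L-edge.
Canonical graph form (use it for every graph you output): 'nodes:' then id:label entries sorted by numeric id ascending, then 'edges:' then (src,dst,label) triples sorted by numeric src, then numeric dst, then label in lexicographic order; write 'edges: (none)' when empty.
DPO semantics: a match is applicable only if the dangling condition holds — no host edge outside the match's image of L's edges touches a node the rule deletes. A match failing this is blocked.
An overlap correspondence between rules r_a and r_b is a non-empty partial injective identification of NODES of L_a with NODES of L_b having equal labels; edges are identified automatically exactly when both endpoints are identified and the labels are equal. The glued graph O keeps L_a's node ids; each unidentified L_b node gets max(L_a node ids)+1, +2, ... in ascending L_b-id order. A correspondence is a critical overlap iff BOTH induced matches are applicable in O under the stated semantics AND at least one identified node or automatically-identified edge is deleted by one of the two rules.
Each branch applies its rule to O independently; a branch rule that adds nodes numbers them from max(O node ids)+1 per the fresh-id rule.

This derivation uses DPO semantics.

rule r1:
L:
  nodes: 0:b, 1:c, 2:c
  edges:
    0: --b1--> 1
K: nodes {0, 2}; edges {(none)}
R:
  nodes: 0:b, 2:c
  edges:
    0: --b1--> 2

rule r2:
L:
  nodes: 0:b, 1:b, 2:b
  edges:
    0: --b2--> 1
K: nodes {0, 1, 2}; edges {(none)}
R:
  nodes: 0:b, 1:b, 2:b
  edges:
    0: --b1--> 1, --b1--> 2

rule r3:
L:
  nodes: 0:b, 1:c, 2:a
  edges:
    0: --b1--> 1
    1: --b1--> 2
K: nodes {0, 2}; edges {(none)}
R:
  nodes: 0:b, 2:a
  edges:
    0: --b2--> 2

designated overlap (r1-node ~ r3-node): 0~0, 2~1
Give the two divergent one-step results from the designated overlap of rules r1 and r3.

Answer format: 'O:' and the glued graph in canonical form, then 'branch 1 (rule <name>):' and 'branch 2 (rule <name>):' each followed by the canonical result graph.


O:
nodes: 0:b, 1:c, 2:c, 3:a
edges: (0,1,b1); (0,2,b1); (2,3,b1)
branch 1 (rule r1):
nodes: 0:b, 2:c, 3:a
edges: (0,2,b1); (2,3,b1)
branch 2 (rule r3):
nodes: 0:b, 1:c, 3:a
edges: (0,1,b1); (0,3,b2)


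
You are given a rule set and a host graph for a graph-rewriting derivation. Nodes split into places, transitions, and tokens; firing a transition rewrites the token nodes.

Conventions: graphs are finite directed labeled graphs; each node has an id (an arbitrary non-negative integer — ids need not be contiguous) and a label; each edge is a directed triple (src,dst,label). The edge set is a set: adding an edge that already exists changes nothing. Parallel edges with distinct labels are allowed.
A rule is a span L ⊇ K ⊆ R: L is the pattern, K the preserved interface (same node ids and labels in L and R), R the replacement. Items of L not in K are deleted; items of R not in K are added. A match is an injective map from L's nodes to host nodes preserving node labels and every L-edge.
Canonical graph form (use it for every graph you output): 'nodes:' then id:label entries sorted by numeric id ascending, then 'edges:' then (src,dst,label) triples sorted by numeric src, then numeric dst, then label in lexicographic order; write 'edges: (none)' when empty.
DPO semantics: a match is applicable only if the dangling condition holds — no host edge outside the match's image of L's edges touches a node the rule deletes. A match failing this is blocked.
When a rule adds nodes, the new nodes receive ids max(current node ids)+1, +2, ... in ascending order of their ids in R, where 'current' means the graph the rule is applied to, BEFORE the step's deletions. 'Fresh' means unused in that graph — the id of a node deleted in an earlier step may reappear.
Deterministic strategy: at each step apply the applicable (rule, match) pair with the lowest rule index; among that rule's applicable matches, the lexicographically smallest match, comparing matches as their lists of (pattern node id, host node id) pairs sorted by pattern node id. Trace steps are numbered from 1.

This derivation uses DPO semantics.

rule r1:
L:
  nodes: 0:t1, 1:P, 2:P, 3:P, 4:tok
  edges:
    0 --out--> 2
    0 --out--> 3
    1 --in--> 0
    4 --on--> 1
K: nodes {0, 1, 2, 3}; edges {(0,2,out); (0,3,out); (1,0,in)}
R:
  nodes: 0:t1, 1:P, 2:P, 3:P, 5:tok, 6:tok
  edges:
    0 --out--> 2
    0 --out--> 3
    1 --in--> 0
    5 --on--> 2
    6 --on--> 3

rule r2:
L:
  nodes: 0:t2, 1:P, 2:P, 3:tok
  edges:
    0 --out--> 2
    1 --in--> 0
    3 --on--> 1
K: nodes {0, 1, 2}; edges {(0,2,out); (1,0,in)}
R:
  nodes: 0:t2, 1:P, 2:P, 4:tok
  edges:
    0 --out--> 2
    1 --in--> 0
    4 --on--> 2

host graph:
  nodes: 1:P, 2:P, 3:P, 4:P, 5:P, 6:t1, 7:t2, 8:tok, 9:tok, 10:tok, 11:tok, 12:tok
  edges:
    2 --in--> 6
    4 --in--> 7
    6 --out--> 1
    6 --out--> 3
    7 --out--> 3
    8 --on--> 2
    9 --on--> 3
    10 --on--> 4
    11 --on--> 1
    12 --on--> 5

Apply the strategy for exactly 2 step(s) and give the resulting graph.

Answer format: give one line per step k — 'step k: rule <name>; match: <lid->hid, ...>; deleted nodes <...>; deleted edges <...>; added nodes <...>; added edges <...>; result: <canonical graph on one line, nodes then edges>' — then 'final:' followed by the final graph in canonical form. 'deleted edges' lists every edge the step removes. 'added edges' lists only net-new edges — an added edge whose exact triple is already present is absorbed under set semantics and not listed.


step 1: rule r1; match: 0->6, 1->2, 2->1, 3->3, 4->8; deleted nodes 8; deleted edges (8,2,on); added nodes 13, 14; added edges (13,1,on); (14,3,on); result: nodes: 1:P, 2:P, 3:P, 4:P, 5:P, 6:t1, 7:t2, 9:tok, 10:tok, 11:tok, 12:tok, 13:tok, 14:tok edges: (2,6,in); (4,7,in); (6,1,out); (6,3,out); (7,3,out); (9,3,on); (10,4,on); (11,1,on); (12,5,on); (13,1,on); (14,3,on)
step 2: rule r2; match: 0->7, 1->4, 2->3, 3->10; deleted nodes 10; deleted edges (10,4,on); added nodes 15; added edges (15,3,on); result: nodes: 1:P, 2:P, 3:P, 4:P, 5:P, 6:t1, 7:t2, 9:tok, 11:tok, 12:tok, 13:tok, 14:tok, 15:tok edges: (2,6,in); (4,7,in); (6,1,out); (6,3,out); (7,3,out); (9,3,on); (11,1,on); (12,5,on); (13,1,on); (14,3,on); (15,3,on)
final:
nodes: 1:P, 2:P, 3:P, 4:P, 5:P, 6:t1, 7:t2, 9:tok, 11:tok, 12:tok, 13:tok, 14:tok, 15:tok
edges: (2,6,in); (4,7,in); (6,1,out); (6,3,out); (7,3,out); (9,3,on); (11,1,on); (12,5,on); (13,1,on); (14,3,on); (15,3,on)


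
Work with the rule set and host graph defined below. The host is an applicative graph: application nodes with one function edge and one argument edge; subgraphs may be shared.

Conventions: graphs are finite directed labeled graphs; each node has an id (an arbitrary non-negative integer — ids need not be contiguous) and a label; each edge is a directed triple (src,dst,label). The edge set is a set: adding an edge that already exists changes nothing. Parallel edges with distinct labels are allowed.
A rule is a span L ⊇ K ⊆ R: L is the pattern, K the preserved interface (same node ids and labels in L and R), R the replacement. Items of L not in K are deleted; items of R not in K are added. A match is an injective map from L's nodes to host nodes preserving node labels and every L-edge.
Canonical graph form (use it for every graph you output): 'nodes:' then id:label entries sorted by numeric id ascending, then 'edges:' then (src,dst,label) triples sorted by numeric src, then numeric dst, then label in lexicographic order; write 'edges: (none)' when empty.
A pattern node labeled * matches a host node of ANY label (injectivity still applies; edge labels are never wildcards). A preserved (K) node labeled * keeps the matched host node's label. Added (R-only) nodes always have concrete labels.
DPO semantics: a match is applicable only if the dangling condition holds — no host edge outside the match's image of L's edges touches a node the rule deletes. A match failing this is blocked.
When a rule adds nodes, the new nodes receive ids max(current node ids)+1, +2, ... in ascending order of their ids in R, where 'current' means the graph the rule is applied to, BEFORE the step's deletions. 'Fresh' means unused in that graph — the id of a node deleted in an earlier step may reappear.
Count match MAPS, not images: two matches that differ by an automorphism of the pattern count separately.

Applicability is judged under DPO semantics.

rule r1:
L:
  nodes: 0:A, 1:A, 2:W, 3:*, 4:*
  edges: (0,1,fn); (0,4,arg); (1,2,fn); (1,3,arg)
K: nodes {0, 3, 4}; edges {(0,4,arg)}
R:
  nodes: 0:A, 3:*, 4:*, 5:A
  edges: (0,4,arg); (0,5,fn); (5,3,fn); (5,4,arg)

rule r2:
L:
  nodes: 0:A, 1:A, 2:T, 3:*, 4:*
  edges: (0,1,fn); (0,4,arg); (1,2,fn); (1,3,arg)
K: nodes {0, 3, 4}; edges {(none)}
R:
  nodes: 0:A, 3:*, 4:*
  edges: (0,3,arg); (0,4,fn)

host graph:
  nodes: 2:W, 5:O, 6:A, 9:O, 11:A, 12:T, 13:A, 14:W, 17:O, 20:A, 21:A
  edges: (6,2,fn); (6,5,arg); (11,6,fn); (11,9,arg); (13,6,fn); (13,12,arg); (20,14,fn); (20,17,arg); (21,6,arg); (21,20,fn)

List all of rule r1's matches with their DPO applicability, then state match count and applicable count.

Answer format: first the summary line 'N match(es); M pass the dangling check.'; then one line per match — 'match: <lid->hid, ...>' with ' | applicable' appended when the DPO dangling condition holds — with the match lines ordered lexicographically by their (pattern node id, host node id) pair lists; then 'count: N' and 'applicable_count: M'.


3 match(es); 1 pass the dangling check.
match: 0->11, 1->6, 2->2, 3->5, 4->9
match: 0->13, 1->6, 2->2, 3->5, 4->12
match: 0->21, 1->20, 2->14, 3->17, 4->6 | applicable
count: 3
applicable_count: 1


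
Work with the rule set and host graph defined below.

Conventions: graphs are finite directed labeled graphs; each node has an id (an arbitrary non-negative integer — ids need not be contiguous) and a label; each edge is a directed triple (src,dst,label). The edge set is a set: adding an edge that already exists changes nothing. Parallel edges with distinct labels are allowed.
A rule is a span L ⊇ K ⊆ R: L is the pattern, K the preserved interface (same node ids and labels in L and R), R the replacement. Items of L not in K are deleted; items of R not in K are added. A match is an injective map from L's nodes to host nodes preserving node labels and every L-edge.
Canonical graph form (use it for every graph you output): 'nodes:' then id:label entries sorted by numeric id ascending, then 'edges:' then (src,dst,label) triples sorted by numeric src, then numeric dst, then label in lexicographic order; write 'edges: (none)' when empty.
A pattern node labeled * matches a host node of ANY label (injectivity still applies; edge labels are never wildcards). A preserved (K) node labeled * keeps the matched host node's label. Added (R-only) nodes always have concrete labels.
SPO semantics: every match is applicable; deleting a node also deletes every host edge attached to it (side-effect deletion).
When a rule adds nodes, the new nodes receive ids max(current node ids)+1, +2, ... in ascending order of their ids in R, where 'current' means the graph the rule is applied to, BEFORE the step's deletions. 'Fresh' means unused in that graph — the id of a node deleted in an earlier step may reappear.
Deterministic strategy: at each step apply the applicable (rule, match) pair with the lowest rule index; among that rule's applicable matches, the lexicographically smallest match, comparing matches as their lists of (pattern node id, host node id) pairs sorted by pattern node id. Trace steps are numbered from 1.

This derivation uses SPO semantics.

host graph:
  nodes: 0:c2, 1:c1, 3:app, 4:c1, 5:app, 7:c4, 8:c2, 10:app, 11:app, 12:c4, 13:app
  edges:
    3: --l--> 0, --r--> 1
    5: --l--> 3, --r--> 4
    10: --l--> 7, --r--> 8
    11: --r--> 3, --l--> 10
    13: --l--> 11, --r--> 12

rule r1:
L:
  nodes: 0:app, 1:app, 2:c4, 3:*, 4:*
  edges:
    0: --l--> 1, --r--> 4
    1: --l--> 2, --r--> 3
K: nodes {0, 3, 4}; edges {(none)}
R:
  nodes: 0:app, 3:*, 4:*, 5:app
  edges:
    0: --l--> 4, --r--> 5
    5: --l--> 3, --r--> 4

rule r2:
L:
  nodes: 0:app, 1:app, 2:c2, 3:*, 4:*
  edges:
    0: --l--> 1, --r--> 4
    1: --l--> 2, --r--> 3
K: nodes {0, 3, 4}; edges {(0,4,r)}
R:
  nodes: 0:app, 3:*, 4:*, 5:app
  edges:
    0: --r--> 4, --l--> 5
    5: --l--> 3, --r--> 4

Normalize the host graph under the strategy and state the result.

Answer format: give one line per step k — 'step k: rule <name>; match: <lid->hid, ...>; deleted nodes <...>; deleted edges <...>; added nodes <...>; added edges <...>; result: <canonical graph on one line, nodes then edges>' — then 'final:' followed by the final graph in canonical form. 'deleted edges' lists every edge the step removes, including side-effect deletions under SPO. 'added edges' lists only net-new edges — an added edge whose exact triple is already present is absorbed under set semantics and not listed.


step 1: rule r1; match: 0->11, 1->10, 2->7, 3->8, 4->3; deleted nodes 7, 10; deleted edges (10,7,l); (10,8,r); (11,3,r); (11,10,l); added nodes 14; added edges (11,3,l); (11,14,r); (14,3,r); (14,8,l); result: nodes: 0:c2, 1:c1, 3:app, 4:c1, 5:app, 8:c2, 11:app, 12:c4, 13:app, 14:app edges: (3,0,l); (3,1,r); (5,3,l); (5,4,r); (11,3,l); (11,14,r); (13,11,l); (13,12,r); (14,3,r); (14,8,l)
step 2: rule r2; match: 0->5, 1->3, 2->0, 3->1, 4->4; deleted nodes 0, 3; deleted edges (3,0,l); (3,1,r); (5,3,l); (11,3,l); (14,3,r); added nodes 15; added edges (5,15,l); (15,1,l); (15,4,r); result: nodes: 1:c1, 4:c1, 5:app, 8:c2, 11:app, 12:c4, 13:app, 14:app, 15:app edges: (5,4,r); (5,15,l); (11,14,r); (13,11,l); (13,12,r); (14,8,l); (15,1,l); (15,4,r)
final:
nodes: 1:c1, 4:c1, 5:app, 8:c2, 11:app, 12:c4, 13:app, 14:app, 15:app
edges: (5,4,r); (5,15,l); (11,14,r); (13,11,l); (13,12,r); (14,8,l); (15,1,l); (15,4,r)


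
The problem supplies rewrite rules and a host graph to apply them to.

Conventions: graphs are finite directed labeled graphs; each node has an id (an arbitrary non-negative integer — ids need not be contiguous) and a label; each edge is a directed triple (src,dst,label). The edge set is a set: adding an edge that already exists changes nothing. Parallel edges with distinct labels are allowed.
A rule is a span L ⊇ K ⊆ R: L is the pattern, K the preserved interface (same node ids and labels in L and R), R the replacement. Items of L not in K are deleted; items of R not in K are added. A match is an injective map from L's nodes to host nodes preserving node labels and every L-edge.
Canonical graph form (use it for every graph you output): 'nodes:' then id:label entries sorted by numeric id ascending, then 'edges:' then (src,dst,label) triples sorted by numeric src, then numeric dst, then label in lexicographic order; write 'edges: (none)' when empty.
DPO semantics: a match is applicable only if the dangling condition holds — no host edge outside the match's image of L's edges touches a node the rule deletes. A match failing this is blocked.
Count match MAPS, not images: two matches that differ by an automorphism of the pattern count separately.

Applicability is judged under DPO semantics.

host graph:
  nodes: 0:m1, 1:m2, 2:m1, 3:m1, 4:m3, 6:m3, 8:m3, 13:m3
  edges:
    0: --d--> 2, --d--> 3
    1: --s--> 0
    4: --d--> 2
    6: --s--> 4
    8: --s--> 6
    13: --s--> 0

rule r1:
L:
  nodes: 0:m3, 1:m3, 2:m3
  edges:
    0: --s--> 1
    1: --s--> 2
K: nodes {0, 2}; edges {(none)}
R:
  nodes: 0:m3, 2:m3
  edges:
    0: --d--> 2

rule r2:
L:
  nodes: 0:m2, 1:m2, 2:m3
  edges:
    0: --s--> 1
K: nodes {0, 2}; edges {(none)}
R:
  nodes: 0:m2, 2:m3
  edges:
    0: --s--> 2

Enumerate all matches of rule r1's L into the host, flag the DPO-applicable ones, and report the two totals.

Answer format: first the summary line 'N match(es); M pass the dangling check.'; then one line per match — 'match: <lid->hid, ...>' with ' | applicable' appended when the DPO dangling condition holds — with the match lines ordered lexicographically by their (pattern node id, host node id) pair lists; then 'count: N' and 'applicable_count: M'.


1 match(es); 1 pass the dangling check.
match: 0->8, 1->6, 2->4 | applicable
count: 1
applicable_count: 1
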